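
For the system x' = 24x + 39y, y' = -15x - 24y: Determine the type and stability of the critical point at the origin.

A = [[24,39],[-15,-24]]; det(A-λI) = λ^2 + 9.
λ = 0 ± 3i: zero real part.

center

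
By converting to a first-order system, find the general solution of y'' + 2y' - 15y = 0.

Let x_1 = y, x_2 = y'. Then x_1' = x_2 and x_2' = 15x_1 - 2x_2.
A = [[0,1],[15,-2]]; det(A-λI) = λ^2 + 2λ - 15.
Eigenvalues λ = -5, 3 with eigenvectors (1,-5), (1,3).

y(t) = K_1e^(-5t) + K_2e^(3t)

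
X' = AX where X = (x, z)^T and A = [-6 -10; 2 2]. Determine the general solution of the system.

Coefficient matrix A = [[-6, -10], [2, 2]].
Characteristic polynomial det(A - λI) = λ^2 + 4λ + 8 = 0.
Eigenvalues λ = -2 ± 2i (complex conjugate pair).
For λ=-2+2i: an eigenvector is (2,-1) - i(1,0) = (2 - i, -1).
A real fundamental pair from Re and Im of e^((-2+2i)t)v: X_1 = e^(-2t)(cos(2t)·(2,-1) + sin(2t)·(1,0)), X_2 = e^(-2t)(sin(2t)·(2,-1) - cos(2t)·(1,0)).
General solution: K_1X_1 + K_2X_2.

x(t) = K_1e^(-2t)sin(2t) + 2K_1e^(-2t)cos(2t) + 2K_2e^(-2t)sin(2t) - K_2e^(-2t)cos(2t), z(t) = -K_1e^(-2t)cos(2t) - K_2e^(-2t)sin(2t)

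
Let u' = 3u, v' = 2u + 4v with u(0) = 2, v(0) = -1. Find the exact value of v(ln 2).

A = [[3,0],[2,4]]; eigenvalues λ = 4, 3.
Eigenvectors: (0,1) for λ=4, (1,-2) for λ=3.
From the initial condition, c_1 = 3, c_2 = 2.
v(ln 2) = (3)(2^4)(1) + (2)(2^3)(-2) = 16.

16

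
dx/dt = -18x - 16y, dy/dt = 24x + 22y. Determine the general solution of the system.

x(t) = -2C_1e^(6t) + C_2e^(-2t), y(t) = 3C_1e^(6t) - C_2e^(-2t)

Coefficient matrix A = [[-18, -16], [24, 22]].
Characteristic polynomial det(A - λI) = λ^2 - 4λ - 12 = 0.
Eigenvalues λ = 6, -2.
For λ=6: (A-λI) row 1 is [-24, -16], so an eigenvector is (-2, 3).
For λ=-2: (A-λI) row 1 is [-16, -16], so an eigenvector is (1, -1).
General solution: C_1e^(6t)(-2,3) + C_2e^(-2t)(1,-1).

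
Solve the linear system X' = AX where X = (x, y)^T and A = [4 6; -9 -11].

Coefficient matrix A = [[4, 6], [-9, -11]].
Characteristic polynomial det(A - λI) = λ^2 + 7λ + 10 = 0.
Eigenvalues λ = -5, -2.
For λ=-5: (A-λI) row 1 is [9, 6], so an eigenvector is (2, -3).
For λ=-2: (A-λI) row 1 is [6, 6], so an eigenvector is (-1, 1).
General solution: C_1e^(-5t)(2,-3) + C_2e^(-2t)(-1,1).

x(t) = 2C_1e^(-5t) - C_2e^(-2t), y(t) = -3C_1e^(-5t) + C_2e^(-2t)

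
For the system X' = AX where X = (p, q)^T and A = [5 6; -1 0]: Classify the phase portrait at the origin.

unstable node

A = [[5,6],[-1,0]]; det(A-λI) = λ^2 - 5λ + 6.
λ = 2, 3: both positive.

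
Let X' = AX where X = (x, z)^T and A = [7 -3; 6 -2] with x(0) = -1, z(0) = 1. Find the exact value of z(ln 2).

-40

A = [[7,-3],[6,-2]]; eigenvalues λ = 4, 1.
Eigenvectors: (1,1) for λ=4, (-1,-2) for λ=1.
From the initial condition, c_1 = -3, c_2 = -2.
z(ln 2) = (-3)(2^4)(1) + (-2)(2^1)(-2) = -40.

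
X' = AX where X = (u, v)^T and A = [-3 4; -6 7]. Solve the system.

Coefficient matrix A = [[-3, 4], [-6, 7]].
Characteristic polynomial det(A - λI) = λ^2 - 4λ + 3 = 0.
Eigenvalues λ = 1, 3.
For λ=1: (A-λI) row 1 is [-4, 4], so an eigenvector is (-1, -1).
For λ=3: (A-λI) row 1 is [-6, 4], so an eigenvector is (-2, -3).
General solution: C_1e^(t)(-1,-1) + C_2e^(3t)(-2,-3).

u(t) = -C_1e^(t) - 2C_2e^(3t), v(t) = -C_1e^(t) - 3C_2e^(3t)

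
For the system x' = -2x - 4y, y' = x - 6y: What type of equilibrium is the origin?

stable improper node

A = [[-2,-4],[1,-6]]; det(A-λI) = λ^2 + 8λ + 16.
repeated λ = -4 with a single eigenvector.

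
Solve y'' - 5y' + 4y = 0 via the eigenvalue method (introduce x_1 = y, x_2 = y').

y(t) = C_1e^(t) + C_2e^(4t)

Let x_1 = y, x_2 = y'. Then x_1' = x_2 and x_2' = -4x_1 + 5x_2.
A = [[0,1],[-4,5]]; det(A-λI) = λ^2 - 5λ + 4.
Eigenvalues λ = 1, 4 with eigenvectors (1,1), (1,4).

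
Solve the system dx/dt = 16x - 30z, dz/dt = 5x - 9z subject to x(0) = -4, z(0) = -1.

Coefficient matrix A = [[16, -30], [5, -9]].
Characteristic polynomial det(A - λI) = λ^2 - 7λ + 6 = 0.
Eigenvalues λ = 6, 1.
For λ=6: (A-λI) row 1 is [10, -30], so an eigenvector is (3, 1).
For λ=1: (A-λI) row 1 is [15, -30], so an eigenvector is (-2, -1).
General solution: K_1e^(6t)(3,1) + K_2e^(t)(-2,-1).
Applying x(0)=-4, z(0)=-1 gives K_1=-2, K_2=-1.

x(t) = -6e^(6t) + 2e^(t), z(t) = -2e^(6t) + e^(t)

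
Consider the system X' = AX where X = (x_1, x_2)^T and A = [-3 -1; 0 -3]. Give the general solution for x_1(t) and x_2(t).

x_1(t) = K_1e^(-3t) + K_2te^(-3t) + 2K_2e^(-3t), x_2(t) = -K_2e^(-3t)

Coefficient matrix A = [[-3, -1], [0, -3]].
Characteristic polynomial det(A - λI) = λ^2 + 6λ + 9 = 0.
Single eigenvalue λ = -3 with algebraic multiplicity 2.
Eigenvector v = (1,0); generalized eigenvector w with (A-λI)w=v is (2,-1).
General solution: e^(-3t)[K_1·v + K_2·(t·v + w)].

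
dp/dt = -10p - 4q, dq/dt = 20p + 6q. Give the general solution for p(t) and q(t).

p(t) = -c_1e^(-2t)sin(4t) + c_2e^(-2t)cos(4t), q(t) = 2c_1e^(-2t)sin(4t) + c_1e^(-2t)cos(4t) + c_2e^(-2t)sin(4t) - 2c_2e^(-2t)cos(4t)

Coefficient matrix A = [[-10, -4], [20, 6]].
Characteristic polynomial det(A - λI) = λ^2 + 4λ + 20 = 0.
Eigenvalues λ = -2 ± 4i (complex conjugate pair).
For λ=-2+4i: an eigenvector is (0,1) - i(-1,2) = (0 + i, 1 - 2i).
A real fundamental pair from Re and Im of e^((-2+4i)t)v: X_1 = e^(-2t)(cos(4t)·(0,1) + sin(4t)·(-1,2)), X_2 = e^(-2t)(sin(4t)·(0,1) - cos(4t)·(-1,2)).
General solution: c_1X_1 + c_2X_2.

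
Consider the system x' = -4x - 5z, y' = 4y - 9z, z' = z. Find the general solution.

x(t) = C_1e^(-4t) - C_3e^(t), y(t) = C_2e^(4t) + 3C_3e^(t), z(t) = C_3e^(t)

Coefficient matrix A = [[-4, 0, -5], [0, 4, -9], [0, 0, 1]].
det(A - λI) = 0 gives eigenvalues λ = -4, 4, 1.
For λ=-4: eigenvector (1,0,0).
For λ=4: eigenvector (0,1,0).
For λ=1: eigenvector (-1,3,1).
General solution: C_1e^(-4t)(1,0,0) + C_2e^(4t)(0,1,0) + C_3e^(t)(-1,3,1).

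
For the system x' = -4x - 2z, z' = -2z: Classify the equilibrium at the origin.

stable node

A = [[-4,-2],[0,-2]]; det(A-λI) = λ^2 + 6λ + 8.
λ = -2, -4: both negative.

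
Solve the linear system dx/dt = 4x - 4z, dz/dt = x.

x(t) = 2c_1e^(2t) + 2c_2te^(2t) + c_2e^(2t), z(t) = c_1e^(2t) + c_2te^(2t)

Coefficient matrix A = [[4, -4], [1, 0]].
Characteristic polynomial det(A - λI) = λ^2 - 4λ + 4 = 0.
Single eigenvalue λ = 2 with algebraic multiplicity 2.
Eigenvector v = (2,1); generalized eigenvector w with (A-λI)w=v is (1,0).
General solution: e^(2t)[c_1·v + c_2·(t·v + w)].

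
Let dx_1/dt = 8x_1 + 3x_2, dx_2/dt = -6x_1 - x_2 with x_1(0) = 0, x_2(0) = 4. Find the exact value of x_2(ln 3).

-900

A = [[8,3],[-6,-1]]; eigenvalues λ = 5, 2.
Eigenvectors: (1,-1) for λ=5, (-1,2) for λ=2.
From the initial condition, c_1 = 4, c_2 = 4.
x_2(ln 3) = (4)(3^5)(-1) + (4)(3^2)(2) = -900.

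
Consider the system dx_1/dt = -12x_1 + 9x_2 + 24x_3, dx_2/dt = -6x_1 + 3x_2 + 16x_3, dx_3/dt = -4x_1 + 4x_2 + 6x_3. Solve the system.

Coefficient matrix A = [[-12, 9, 24], [-6, 3, 16], [-4, 4, 6]].
det(A - λI) = 0 gives eigenvalues λ = -2, -3, 2.
For λ=-2: eigenvector (6,4,1).
For λ=-3: eigenvector (1,1,0).
For λ=2: eigenvector (-3,-2,-1).
General solution: C_1e^(-2t)(6,4,1) + C_2e^(-3t)(1,1,0) + C_3e^(2t)(-3,-2,-1).

x_1(t) = 6C_1e^(-2t) + C_2e^(-3t) - 3C_3e^(2t), x_2(t) = 4C_1e^(-2t) + C_2e^(-3t) - 2C_3e^(2t), x_3(t) = C_1e^(-2t) - C_3e^(2t)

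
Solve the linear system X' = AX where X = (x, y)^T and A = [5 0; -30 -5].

Coefficient matrix A = [[5, 0], [-30, -5]].
Characteristic polynomial det(A - λI) = λ^2 - 25 = 0.
Eigenvalues λ = 5, -5.
For λ=5: (A-λI) row 2 is [-30, -10], so an eigenvector is (-1, 3).
For λ=-5: (A-λI) row 1 is [10, 0], so an eigenvector is (0, -1).
General solution: K_1e^(5t)(-1,3) + K_2e^(-5t)(0,-1).

x(t) = -K_1e^(5t), y(t) = 3K_1e^(5t) - K_2e^(-5t)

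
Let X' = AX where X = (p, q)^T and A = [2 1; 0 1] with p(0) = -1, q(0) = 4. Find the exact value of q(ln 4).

A = [[2,1],[0,1]]; eigenvalues λ = 1, 2.
Eigenvectors: (-1,1) for λ=1, (-1,0) for λ=2.
From the initial condition, c_1 = 4, c_2 = -3.
q(ln 4) = (4)(4^1)(1) + (-3)(4^2)(0) = 16.

16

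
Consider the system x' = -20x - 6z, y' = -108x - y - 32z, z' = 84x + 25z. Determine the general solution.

x(t) = K_1e^(4t) + 2K_3e^(t), y(t) = 4K_1e^(4t) + K_2e^(-t) + 4K_3e^(t), z(t) = -4K_1e^(4t) - 7K_3e^(t)

Coefficient matrix A = [[-20, 0, -6], [-108, -1, -32], [84, 0, 25]].
det(A - λI) = 0 gives eigenvalues λ = 4, -1, 1.
For λ=4: eigenvector (1,4,-4).
For λ=-1: eigenvector (0,1,0).
For λ=1: eigenvector (2,4,-7).
General solution: K_1e^(4t)(1,4,-4) + K_2e^(-t)(0,1,0) + K_3e^(t)(2,4,-7).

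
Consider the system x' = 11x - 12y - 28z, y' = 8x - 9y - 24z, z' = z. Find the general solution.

x(t) = c_1e^(-t) - 3c_2e^(3t) - 2c_3e^(t), y(t) = c_1e^(-t) - 2c_2e^(3t) - 4c_3e^(t), z(t) = c_3e^(t)

Coefficient matrix A = [[11, -12, -28], [8, -9, -24], [0, 0, 1]].
det(A - λI) = 0 gives eigenvalues λ = -1, 3, 1.
For λ=-1: eigenvector (1,1,0).
For λ=3: eigenvector (-3,-2,0).
For λ=1: eigenvector (-2,-4,1).
General solution: c_1e^(-t)(1,1,0) + c_2e^(3t)(-3,-2,0) + c_3e^(t)(-2,-4,1).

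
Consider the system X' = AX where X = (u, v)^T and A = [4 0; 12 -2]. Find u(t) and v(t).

Coefficient matrix A = [[4, 0], [12, -2]].
Characteristic polynomial det(A - λI) = λ^2 - 2λ - 8 = 0.
Eigenvalues λ = -2, 4.
For λ=-2: (A-λI) row 1 is [6, 0], so an eigenvector is (0, 1).
For λ=4: (A-λI) row 2 is [12, -6], so an eigenvector is (1, 2).
General solution: K_1e^(-2t)(0,1) + K_2e^(4t)(1,2).

u(t) = K_2e^(4t), v(t) = K_1e^(-2t) + 2K_2e^(4t)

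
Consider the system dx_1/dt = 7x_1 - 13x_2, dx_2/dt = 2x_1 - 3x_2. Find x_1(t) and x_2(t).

x_1(t) = -3c_1e^(2t)sin(t) + 2c_1e^(2t)cos(t) + 2c_2e^(2t)sin(t) + 3c_2e^(2t)cos(t), x_2(t) = -c_1e^(2t)sin(t) + c_1e^(2t)cos(t) + c_2e^(2t)sin(t) + c_2e^(2t)cos(t)

Coefficient matrix A = [[7, -13], [2, -3]].
Characteristic polynomial det(A - λI) = λ^2 - 4λ + 5 = 0.
Eigenvalues λ = 2 ± i (complex conjugate pair).
For λ=2+i: an eigenvector is (2,1) - i(-3,-1) = (2 + 3i, 1 + i).
A real fundamental pair from Re and Im of e^((2+i)t)v: X_1 = e^(2t)(cos(t)·(2,1) + sin(t)·(-3,-1)), X_2 = e^(2t)(sin(t)·(2,1) - cos(t)·(-3,-1)).
General solution: c_1X_1 + c_2X_2.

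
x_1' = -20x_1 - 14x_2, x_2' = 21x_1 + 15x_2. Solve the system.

x_1(t) = -2K_1e^(t) + K_2e^(-6t), x_2(t) = 3K_1e^(t) - K_2e^(-6t)

Coefficient matrix A = [[-20, -14], [21, 15]].
Characteristic polynomial det(A - λI) = λ^2 + 5λ - 6 = 0.
Eigenvalues λ = 1, -6.
For λ=1: (A-λI) row 1 is [-21, -14], so an eigenvector is (-2, 3).
For λ=-6: (A-λI) row 1 is [-14, -14], so an eigenvector is (1, -1).
General solution: K_1e^(t)(-2,3) + K_2e^(-6t)(1,-1).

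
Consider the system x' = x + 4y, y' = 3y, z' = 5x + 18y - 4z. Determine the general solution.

x(t) = C_1e^(t) + 2C_2e^(3t), y(t) = C_2e^(3t), z(t) = C_1e^(t) + 4C_2e^(3t) + C_3e^(-4t)

Coefficient matrix A = [[1, 4, 0], [0, 3, 0], [5, 18, -4]].
det(A - λI) = 0 gives eigenvalues λ = 1, 3, -4.
For λ=1: eigenvector (1,0,1).
For λ=3: eigenvector (2,1,4).
For λ=-4: eigenvector (0,0,1).
General solution: C_1e^(t)(1,0,1) + C_2e^(3t)(2,1,4) + C_3e^(-4t)(0,0,1).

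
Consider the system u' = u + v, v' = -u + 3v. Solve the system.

Coefficient matrix A = [[1, 1], [-1, 3]].
Characteristic polynomial det(A - λI) = λ^2 - 4λ + 4 = 0.
Single eigenvalue λ = 2 with algebraic multiplicity 2.
Eigenvector v = (-1,-1); generalized eigenvector w with (A-λI)w=v is (3,2).
General solution: e^(2t)[c_1·v + c_2·(t·v + w)].

u(t) = -c_1e^(2t) - c_2te^(2t) + 3c_2e^(2t), v(t) = -c_1e^(2t) - c_2te^(2t) + 2c_2e^(2t)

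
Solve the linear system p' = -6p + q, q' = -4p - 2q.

Coefficient matrix A = [[-6, 1], [-4, -2]].
Characteristic polynomial det(A - λI) = λ^2 + 8λ + 16 = 0.
Single eigenvalue λ = -4 with algebraic multiplicity 2.
Eigenvector v = (1,2); generalized eigenvector w with (A-λI)w=v is (-1,-1).
General solution: e^(-4t)[K_1·v + K_2·(t·v + w)].

p(t) = K_1e^(-4t) + K_2te^(-4t) - K_2e^(-4t), q(t) = 2K_1e^(-4t) + 2K_2te^(-4t) - K_2e^(-4t)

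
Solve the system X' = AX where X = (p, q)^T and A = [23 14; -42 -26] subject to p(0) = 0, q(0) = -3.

Coefficient matrix A = [[23, 14], [-42, -26]].
Characteristic polynomial det(A - λI) = λ^2 + 3λ - 10 = 0.
Eigenvalues λ = -5, 2.
For λ=-5: (A-λI) row 1 is [28, 14], so an eigenvector is (-1, 2).
For λ=2: (A-λI) row 1 is [21, 14], so an eigenvector is (-2, 3).
General solution: c_1e^(-5t)(-1,2) + c_2e^(2t)(-2,3).
Applying p(0)=0, q(0)=-3 gives c_1=-6, c_2=3.

p(t) = -6e^(2t) + 6e^(-5t), q(t) = 9e^(2t) - 12e^(-5t)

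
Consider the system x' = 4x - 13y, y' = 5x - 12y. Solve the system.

x(t) = 2c_1e^(-4t)sin(t) - 3c_1e^(-4t)cos(t) - 3c_2e^(-4t)sin(t) - 2c_2e^(-4t)cos(t), y(t) = c_1e^(-4t)sin(t) - 2c_1e^(-4t)cos(t) - 2c_2e^(-4t)sin(t) - c_2e^(-4t)cos(t)

Coefficient matrix A = [[4, -13], [5, -12]].
Characteristic polynomial det(A - λI) = λ^2 + 8λ + 17 = 0.
Eigenvalues λ = -4 ± i (complex conjugate pair).
For λ=-4+i: an eigenvector is (-3,-2) - i(2,1) = (-3 - 2i, -2 - i).
A real fundamental pair from Re and Im of e^((-4+i)t)v: X_1 = e^(-4t)(cos(t)·(-3,-2) + sin(t)·(2,1)), X_2 = e^(-4t)(sin(t)·(-3,-2) - cos(t)·(2,1)).
General solution: c_1X_1 + c_2X_2.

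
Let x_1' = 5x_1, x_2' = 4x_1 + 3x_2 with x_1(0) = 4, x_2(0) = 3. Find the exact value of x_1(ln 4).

A = [[5,0],[4,3]]; eigenvalues λ = 3, 5.
Eigenvectors: (0,-1) for λ=3, (1,2) for λ=5.
From the initial condition, c_1 = 5, c_2 = 4.
x_1(ln 4) = (5)(4^3)(0) + (4)(4^5)(1) = 4096.

4096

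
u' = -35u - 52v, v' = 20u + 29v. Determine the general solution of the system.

Coefficient matrix A = [[-35, -52], [20, 29]].
Characteristic polynomial det(A - λI) = λ^2 + 6λ + 25 = 0.
Eigenvalues λ = -3 ± 4i (complex conjugate pair).
For λ=-3+4i: an eigenvector is (-2,1) - i(3,-2) = (-2 - 3i, 1 + 2i).
A real fundamental pair from Re and Im of e^((-3+4i)t)v: X_1 = e^(-3t)(cos(4t)·(-2,1) + sin(4t)·(3,-2)), X_2 = e^(-3t)(sin(4t)·(-2,1) - cos(4t)·(3,-2)).
General solution: C_1X_1 + C_2X_2.

u(t) = 3C_1e^(-3t)sin(4t) - 2C_1e^(-3t)cos(4t) - 2C_2e^(-3t)sin(4t) - 3C_2e^(-3t)cos(4t), v(t) = -2C_1e^(-3t)sin(4t) + C_1e^(-3t)cos(4t) + C_2e^(-3t)sin(4t) + 2C_2e^(-3t)cos(4t)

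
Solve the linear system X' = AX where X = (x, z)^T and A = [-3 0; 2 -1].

Coefficient matrix A = [[-3, 0], [2, -1]].
Characteristic polynomial det(A - λI) = λ^2 + 4λ + 3 = 0.
Eigenvalues λ = -3, -1.
For λ=-3: (A-λI) row 2 is [2, 2], so an eigenvector is (1, -1).
For λ=-1: (A-λI) row 1 is [-2, 0], so an eigenvector is (0, 1).
General solution: c_1e^(-3t)(1,-1) + c_2e^(-t)(0,1).

x(t) = c_1e^(-3t), z(t) = -c_1e^(-3t) + c_2e^(-t)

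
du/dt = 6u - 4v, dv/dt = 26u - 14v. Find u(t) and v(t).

Coefficient matrix A = [[6, -4], [26, -14]].
Characteristic polynomial det(A - λI) = λ^2 + 8λ + 20 = 0.
Eigenvalues λ = -4 ± 2i (complex conjugate pair).
For λ=-4+2i: an eigenvector is (-1,-3) - i(1,2) = (-1 - i, -3 - 2i).
A real fundamental pair from Re and Im of e^((-4+2i)t)v: X_1 = e^(-4t)(cos(2t)·(-1,-3) + sin(2t)·(1,2)), X_2 = e^(-4t)(sin(2t)·(-1,-3) - cos(2t)·(1,2)).
General solution: c_1X_1 + c_2X_2.

u(t) = c_1e^(-4t)sin(2t) - c_1e^(-4t)cos(2t) - c_2e^(-4t)sin(2t) - c_2e^(-4t)cos(2t), v(t) = 2c_1e^(-4t)sin(2t) - 3c_1e^(-4t)cos(2t) - 3c_2e^(-4t)sin(2t) - 2c_2e^(-4t)cos(2t)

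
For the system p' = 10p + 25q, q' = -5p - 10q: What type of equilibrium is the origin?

A = [[10,25],[-5,-10]]; det(A-λI) = λ^2 + 25.
λ = 0 ± 5i: zero real part.

center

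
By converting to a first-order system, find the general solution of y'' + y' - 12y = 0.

Let x_1 = y, x_2 = y'. Then x_1' = x_2 and x_2' = 12x_1 - x_2.
A = [[0,1],[12,-1]]; det(A-λI) = λ^2 + λ - 12.
Eigenvalues λ = 3, -4 with eigenvectors (1,3), (1,-4).

y(t) = K_1e^(3t) + K_2e^(-4t)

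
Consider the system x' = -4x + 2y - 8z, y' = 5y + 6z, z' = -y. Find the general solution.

Coefficient matrix A = [[-4, 2, -8], [0, 5, 6], [0, -1, 0]].
det(A - λI) = 0 gives eigenvalues λ = -4, 2, 3.
For λ=-4: eigenvector (1,0,0).
For λ=2: eigenvector (-2,-2,1).
For λ=3: eigenvector (2,3,-1).
General solution: c_1e^(-4t)(1,0,0) + c_2e^(2t)(-2,-2,1) + c_3e^(3t)(2,3,-1).

x(t) = c_1e^(-4t) - 2c_2e^(2t) + 2c_3e^(3t), y(t) = -2c_2e^(2t) + 3c_3e^(3t), z(t) = c_2e^(2t) - c_3e^(3t)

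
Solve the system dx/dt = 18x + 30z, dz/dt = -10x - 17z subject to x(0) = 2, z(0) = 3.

Coefficient matrix A = [[18, 30], [-10, -17]].
Characteristic polynomial det(A - λI) = λ^2 - λ - 6 = 0.
Eigenvalues λ = -2, 3.
For λ=-2: (A-λI) row 1 is [20, 30], so an eigenvector is (-3, 2).
For λ=3: (A-λI) row 1 is [15, 30], so an eigenvector is (-2, 1).
General solution: c_1e^(-2t)(-3,2) + c_2e^(3t)(-2,1).
Applying x(0)=2, z(0)=3 gives c_1=8, c_2=-13.

x(t) = 26e^(3t) - 24e^(-2t), z(t) = -13e^(3t) + 16e^(-2t)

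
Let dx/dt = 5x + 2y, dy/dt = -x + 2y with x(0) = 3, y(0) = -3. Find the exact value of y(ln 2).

-24

A = [[5,2],[-1,2]]; eigenvalues λ = 3, 4.
Eigenvectors: (-1,1) for λ=3, (-2,1) for λ=4.
From the initial condition, c_1 = -3, c_2 = 0.
y(ln 2) = (-3)(2^3)(1) + (0)(2^4)(1) = -24.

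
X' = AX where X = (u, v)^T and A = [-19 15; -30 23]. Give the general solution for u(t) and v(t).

Coefficient matrix A = [[-19, 15], [-30, 23]].
Characteristic polynomial det(A - λI) = λ^2 - 4λ + 13 = 0.
Eigenvalues λ = 2 ± 3i (complex conjugate pair).
For λ=2+3i: an eigenvector is (2,3) - i(1,1) = (2 - i, 3 - i).
A real fundamental pair from Re and Im of e^((2+3i)t)v: X_1 = e^(2t)(cos(3t)·(2,3) + sin(3t)·(1,1)), X_2 = e^(2t)(sin(3t)·(2,3) - cos(3t)·(1,1)).
General solution: K_1X_1 + K_2X_2.

u(t) = K_1e^(2t)sin(3t) + 2K_1e^(2t)cos(3t) + 2K_2e^(2t)sin(3t) - K_2e^(2t)cos(3t), v(t) = K_1e^(2t)sin(3t) + 3K_1e^(2t)cos(3t) + 3K_2e^(2t)sin(3t) - K_2e^(2t)cos(3t)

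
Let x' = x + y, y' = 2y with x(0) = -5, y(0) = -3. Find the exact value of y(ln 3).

A = [[1,1],[0,2]]; eigenvalues λ = 1, 2.
Eigenvectors: (-1,0) for λ=1, (1,1) for λ=2.
From the initial condition, c_1 = 2, c_2 = -3.
y(ln 3) = (2)(3^1)(0) + (-3)(3^2)(1) = -27.

-27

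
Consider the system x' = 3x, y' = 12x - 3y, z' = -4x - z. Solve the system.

x(t) = C_1e^(3t), y(t) = 2C_1e^(3t) + C_2e^(-3t), z(t) = -C_1e^(3t) + C_3e^(-t)

Coefficient matrix A = [[3, 0, 0], [12, -3, 0], [-4, 0, -1]].
det(A - λI) = 0 gives eigenvalues λ = 3, -3, -1.
For λ=3: eigenvector (1,2,-1).
For λ=-3: eigenvector (0,1,0).
For λ=-1: eigenvector (0,0,1).
General solution: C_1e^(3t)(1,2,-1) + C_2e^(-3t)(0,1,0) + C_3e^(-t)(0,0,1).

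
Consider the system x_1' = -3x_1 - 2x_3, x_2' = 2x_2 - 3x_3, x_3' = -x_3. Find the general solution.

Coefficient matrix A = [[-3, 0, -2], [0, 2, -3], [0, 0, -1]].
det(A - λI) = 0 gives eigenvalues λ = -3, 2, -1.
For λ=-3: eigenvector (1,0,0).
For λ=2: eigenvector (0,1,0).
For λ=-1: eigenvector (-1,1,1).
General solution: K_1e^(-3t)(1,0,0) + K_2e^(2t)(0,1,0) + K_3e^(-t)(-1,1,1).

x_1(t) = K_1e^(-3t) - K_3e^(-t), x_2(t) = K_2e^(2t) + K_3e^(-t), x_3(t) = K_3e^(-t)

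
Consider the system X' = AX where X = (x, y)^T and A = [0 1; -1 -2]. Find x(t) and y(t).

Coefficient matrix A = [[0, 1], [-1, -2]].
Characteristic polynomial det(A - λI) = λ^2 + 2λ + 1 = 0.
Single eigenvalue λ = -1 with algebraic multiplicity 2.
Eigenvector v = (1,-1); generalized eigenvector w with (A-λI)w=v is (1,0).
General solution: e^(-t)[c_1·v + c_2·(t·v + w)].

x(t) = c_1e^(-t) + c_2te^(-t) + c_2e^(-t), y(t) = -c_1e^(-t) - c_2te^(-t)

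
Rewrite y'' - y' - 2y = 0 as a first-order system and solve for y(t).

y(t) = K_1e^(2t) + K_2e^(-t)

Let x_1 = y, x_2 = y'. Then x_1' = x_2 and x_2' = 2x_1 + x_2.
A = [[0,1],[2,1]]; det(A-λI) = λ^2 - λ - 2.
Eigenvalues λ = 2, -1 with eigenvectors (1,2), (1,-1).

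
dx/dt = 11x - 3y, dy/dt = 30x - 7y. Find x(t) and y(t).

Coefficient matrix A = [[11, -3], [30, -7]].
Characteristic polynomial det(A - λI) = λ^2 - 4λ + 13 = 0.
Eigenvalues λ = 2 ± 3i (complex conjugate pair).
For λ=2+3i: an eigenvector is (0,1) - i(-1,-3) = (0 + i, 1 + 3i).
A real fundamental pair from Re and Im of e^((2+3i)t)v: X_1 = e^(2t)(cos(3t)·(0,1) + sin(3t)·(-1,-3)), X_2 = e^(2t)(sin(3t)·(0,1) - cos(3t)·(-1,-3)).
General solution: c_1X_1 + c_2X_2.

x(t) = -c_1e^(2t)sin(3t) + c_2e^(2t)cos(3t), y(t) = -3c_1e^(2t)sin(3t) + c_1e^(2t)cos(3t) + c_2e^(2t)sin(3t) + 3c_2e^(2t)cos(3t)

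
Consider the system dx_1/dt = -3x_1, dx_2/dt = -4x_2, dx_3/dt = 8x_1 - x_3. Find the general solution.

x_1(t) = C_1e^(-3t), x_2(t) = C_2e^(-4t), x_3(t) = -4C_1e^(-3t) + C_3e^(-t)

Coefficient matrix A = [[-3, 0, 0], [0, -4, 0], [8, 0, -1]].
det(A - λI) = 0 gives eigenvalues λ = -3, -4, -1.
For λ=-3: eigenvector (1,0,-4).
For λ=-4: eigenvector (0,1,0).
For λ=-1: eigenvector (0,0,1).
General solution: C_1e^(-3t)(1,0,-4) + C_2e^(-4t)(0,1,0) + C_3e^(-t)(0,0,1).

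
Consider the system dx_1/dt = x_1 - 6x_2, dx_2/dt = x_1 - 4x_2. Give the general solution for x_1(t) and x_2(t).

x_1(t) = -2C_1e^(-2t) + 3C_2e^(-t), x_2(t) = -C_1e^(-2t) + C_2e^(-t)

Coefficient matrix A = [[1, -6], [1, -4]].
Characteristic polynomial det(A - λI) = λ^2 + 3λ + 2 = 0.
Eigenvalues λ = -2, -1.
For λ=-2: (A-λI) row 1 is [3, -6], so an eigenvector is (-2, -1).
For λ=-1: (A-λI) row 1 is [2, -6], so an eigenvector is (3, 1).
General solution: C_1e^(-2t)(-2,-1) + C_2e^(-t)(3,1).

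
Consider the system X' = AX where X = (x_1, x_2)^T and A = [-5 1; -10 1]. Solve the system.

x_1(t) = K_1e^(-2t)sin(t) - K_2e^(-2t)cos(t), x_2(t) = 3K_1e^(-2t)sin(t) + K_1e^(-2t)cos(t) + K_2e^(-2t)sin(t) - 3K_2e^(-2t)cos(t)

Coefficient matrix A = [[-5, 1], [-10, 1]].
Characteristic polynomial det(A - λI) = λ^2 + 4λ + 5 = 0.
Eigenvalues λ = -2 ± i (complex conjugate pair).
For λ=-2+i: an eigenvector is (0,1) - i(1,3) = (0 - i, 1 - 3i).
A real fundamental pair from Re and Im of e^((-2+i)t)v: X_1 = e^(-2t)(cos(t)·(0,1) + sin(t)·(1,3)), X_2 = e^(-2t)(sin(t)·(0,1) - cos(t)·(1,3)).
General solution: K_1X_1 + K_2X_2.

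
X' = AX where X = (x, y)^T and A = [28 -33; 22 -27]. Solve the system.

Coefficient matrix A = [[28, -33], [22, -27]].
Characteristic polynomial det(A - λI) = λ^2 - λ - 30 = 0.
Eigenvalues λ = 6, -5.
For λ=6: (A-λI) row 1 is [22, -33], so an eigenvector is (3, 2).
For λ=-5: (A-λI) row 1 is [33, -33], so an eigenvector is (-1, -1).
General solution: K_1e^(6t)(3,2) + K_2e^(-5t)(-1,-1).

x(t) = 3K_1e^(6t) - K_2e^(-5t), y(t) = 2K_1e^(6t) - K_2e^(-5t)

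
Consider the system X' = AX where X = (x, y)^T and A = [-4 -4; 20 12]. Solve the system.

x(t) = -c_1e^(4t)cos(4t) - c_2e^(4t)sin(4t), y(t) = -c_1e^(4t)sin(4t) + 2c_1e^(4t)cos(4t) + 2c_2e^(4t)sin(4t) + c_2e^(4t)cos(4t)

Coefficient matrix A = [[-4, -4], [20, 12]].
Characteristic polynomial det(A - λI) = λ^2 - 8λ + 32 = 0.
Eigenvalues λ = 4 ± 4i (complex conjugate pair).
For λ=4+4i: an eigenvector is (-1,2) - i(0,-1) = (-1, 2 + i).
A real fundamental pair from Re and Im of e^((4+4i)t)v: X_1 = e^(4t)(cos(4t)·(-1,2) + sin(4t)·(0,-1)), X_2 = e^(4t)(sin(4t)·(-1,2) - cos(4t)·(0,-1)).
General solution: c_1X_1 + c_2X_2.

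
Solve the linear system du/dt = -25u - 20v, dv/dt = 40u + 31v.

u(t) = 2K_1e^(3t)sin(4t) - K_1e^(3t)cos(4t) - K_2e^(3t)sin(4t) - 2K_2e^(3t)cos(4t), v(t) = -3K_1e^(3t)sin(4t) + K_1e^(3t)cos(4t) + K_2e^(3t)sin(4t) + 3K_2e^(3t)cos(4t)

Coefficient matrix A = [[-25, -20], [40, 31]].
Characteristic polynomial det(A - λI) = λ^2 - 6λ + 25 = 0.
Eigenvalues λ = 3 ± 4i (complex conjugate pair).
For λ=3+4i: an eigenvector is (-1,1) - i(2,-3) = (-1 - 2i, 1 + 3i).
A real fundamental pair from Re and Im of e^((3+4i)t)v: X_1 = e^(3t)(cos(4t)·(-1,1) + sin(4t)·(2,-3)), X_2 = e^(3t)(sin(4t)·(-1,1) - cos(4t)·(2,-3)).
General solution: K_1X_1 + K_2X_2.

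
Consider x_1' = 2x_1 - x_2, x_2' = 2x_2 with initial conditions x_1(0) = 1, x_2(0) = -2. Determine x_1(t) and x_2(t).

Coefficient matrix A = [[2, -1], [0, 2]].
Characteristic polynomial det(A - λI) = λ^2 - 4λ + 4 = 0.
Single eigenvalue λ = 2 with algebraic multiplicity 2.
Eigenvector v = (1,0); generalized eigenvector w with (A-λI)w=v is (2,-1).
General solution: e^(2t)[C_1·v + C_2·(t·v + w)].
Applying x_1(0)=1, x_2(0)=-2 gives C_1=-3, C_2=2.

x_1(t) = 2te^(2t) + e^(2t), x_2(t) = -2e^(2t)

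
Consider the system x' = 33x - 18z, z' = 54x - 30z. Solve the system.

Coefficient matrix A = [[33, -18], [54, -30]].
Characteristic polynomial det(A - λI) = λ^2 - 3λ - 18 = 0.
Eigenvalues λ = 6, -3.
For λ=6: (A-λI) row 1 is [27, -18], so an eigenvector is (-2, -3).
For λ=-3: (A-λI) row 1 is [36, -18], so an eigenvector is (1, 2).
General solution: K_1e^(6t)(-2,-3) + K_2e^(-3t)(1,2).

x(t) = -2K_1e^(6t) + K_2e^(-3t), z(t) = -3K_1e^(6t) + 2K_2e^(-3t)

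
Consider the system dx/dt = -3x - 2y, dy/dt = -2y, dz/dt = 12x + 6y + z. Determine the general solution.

x(t) = -2c_2e^(-2t) - c_3e^(-3t), y(t) = c_2e^(-2t), z(t) = c_1e^(t) + 6c_2e^(-2t) + 3c_3e^(-3t)

Coefficient matrix A = [[-3, -2, 0], [0, -2, 0], [12, 6, 1]].
det(A - λI) = 0 gives eigenvalues λ = 1, -2, -3.
For λ=1: eigenvector (0,0,1).
For λ=-2: eigenvector (-2,1,6).
For λ=-3: eigenvector (-1,0,3).
General solution: c_1e^(t)(0,0,1) + c_2e^(-2t)(-2,1,6) + c_3e^(-3t)(-1,0,3).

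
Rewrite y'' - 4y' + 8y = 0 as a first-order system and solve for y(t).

y(t) = C_1e^(2t)cos(2t) + C_2e^(2t)sin(2t)

Let x_1 = y, x_2 = y'. Then x_1' = x_2 and x_2' = -8x_1 + 4x_2.
A = [[0,1],[-8,4]]; det(A-λI) = λ^2 - 4λ + 8.
Eigenvalues λ = 2 ± 2i.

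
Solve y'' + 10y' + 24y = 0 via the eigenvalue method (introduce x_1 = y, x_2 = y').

y(t) = C_1e^(-4t) + C_2e^(-6t)

Let x_1 = y, x_2 = y'. Then x_1' = x_2 and x_2' = -24x_1 - 10x_2.
A = [[0,1],[-24,-10]]; det(A-λI) = λ^2 + 10λ + 24.
Eigenvalues λ = -4, -6 with eigenvectors (1,-4), (1,-6).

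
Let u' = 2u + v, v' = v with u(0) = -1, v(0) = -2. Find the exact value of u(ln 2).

-8

A = [[2,1],[0,1]]; eigenvalues λ = 2, 1.
Eigenvectors: (-1,0) for λ=2, (1,-1) for λ=1.
From the initial condition, c_1 = 3, c_2 = 2.
u(ln 2) = (3)(2^2)(-1) + (2)(2^1)(1) = -8.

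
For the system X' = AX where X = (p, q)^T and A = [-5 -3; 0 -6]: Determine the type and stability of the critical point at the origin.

A = [[-5,-3],[0,-6]]; det(A-λI) = λ^2 + 11λ + 30.
λ = -5, -6: both negative.

stable node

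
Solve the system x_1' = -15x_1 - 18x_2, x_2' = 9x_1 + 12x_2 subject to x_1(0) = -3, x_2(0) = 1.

Coefficient matrix A = [[-15, -18], [9, 12]].
Characteristic polynomial det(A - λI) = λ^2 + 3λ - 18 = 0.
Eigenvalues λ = 3, -6.
For λ=3: (A-λI) row 1 is [-18, -18], so an eigenvector is (1, -1).
For λ=-6: (A-λI) row 1 is [-9, -18], so an eigenvector is (2, -1).
General solution: C_1e^(3t)(1,-1) + C_2e^(-6t)(2,-1).
Applying x_1(0)=-3, x_2(0)=1 gives C_1=1, C_2=-2.

x_1(t) = e^(3t) - 4e^(-6t), x_2(t) = -e^(3t) + 2e^(-6t)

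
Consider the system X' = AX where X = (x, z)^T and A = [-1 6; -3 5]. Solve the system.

Coefficient matrix A = [[-1, 6], [-3, 5]].
Characteristic polynomial det(A - λI) = λ^2 - 4λ + 13 = 0.
Eigenvalues λ = 2 ± 3i (complex conjugate pair).
For λ=2+3i: an eigenvector is (-1,0) - i(1,1) = (-1 - i, 0 - i).
A real fundamental pair from Re and Im of e^((2+3i)t)v: X_1 = e^(2t)(cos(3t)·(-1,0) + sin(3t)·(1,1)), X_2 = e^(2t)(sin(3t)·(-1,0) - cos(3t)·(1,1)).
General solution: K_1X_1 + K_2X_2.

x(t) = K_1e^(2t)sin(3t) - K_1e^(2t)cos(3t) - K_2e^(2t)sin(3t) - K_2e^(2t)cos(3t), z(t) = K_1e^(2t)sin(3t) - K_2e^(2t)cos(3t)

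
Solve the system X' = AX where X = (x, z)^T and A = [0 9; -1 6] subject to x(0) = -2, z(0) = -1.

Coefficient matrix A = [[0, 9], [-1, 6]].
Characteristic polynomial det(A - λI) = λ^2 - 6λ + 9 = 0.
Single eigenvalue λ = 3 with algebraic multiplicity 2.
Eigenvector v = (-3,-1); generalized eigenvector w with (A-λI)w=v is (-2,-1).
General solution: e^(3t)[c_1·v + c_2·(t·v + w)].
Applying x(0)=-2, z(0)=-1 gives c_1=0, c_2=1.

x(t) = -3te^(3t) - 2e^(3t), z(t) = -te^(3t) - e^(3t)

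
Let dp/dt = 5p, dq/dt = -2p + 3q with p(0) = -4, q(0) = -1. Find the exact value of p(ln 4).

A = [[5,0],[-2,3]]; eigenvalues λ = 5, 3.
Eigenvectors: (-1,1) for λ=5, (0,1) for λ=3.
From the initial condition, c_1 = 4, c_2 = -5.
p(ln 4) = (4)(4^5)(-1) + (-5)(4^3)(0) = -4096.

-4096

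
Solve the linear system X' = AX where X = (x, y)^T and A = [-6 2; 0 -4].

Coefficient matrix A = [[-6, 2], [0, -4]].
Characteristic polynomial det(A - λI) = λ^2 + 10λ + 24 = 0.
Eigenvalues λ = -4, -6.
For λ=-4: (A-λI) row 1 is [-2, 2], so an eigenvector is (-1, -1).
For λ=-6: (A-λI) row 1 is [0, 2], so an eigenvector is (1, 0).
General solution: C_1e^(-4t)(-1,-1) + C_2e^(-6t)(1,0).

x(t) = -C_1e^(-4t) + C_2e^(-6t), y(t) = -C_1e^(-4t)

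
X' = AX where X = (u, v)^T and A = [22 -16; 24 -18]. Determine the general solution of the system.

u(t) = -K_1e^(6t) + 2K_2e^(-2t), v(t) = -K_1e^(6t) + 3K_2e^(-2t)

Coefficient matrix A = [[22, -16], [24, -18]].
Characteristic polynomial det(A - λI) = λ^2 - 4λ - 12 = 0.
Eigenvalues λ = 6, -2.
For λ=6: (A-λI) row 1 is [16, -16], so an eigenvector is (-1, -1).
For λ=-2: (A-λI) row 1 is [24, -16], so an eigenvector is (2, 3).
General solution: K_1e^(6t)(-1,-1) + K_2e^(-2t)(2,3).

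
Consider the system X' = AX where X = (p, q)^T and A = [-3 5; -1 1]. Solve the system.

Coefficient matrix A = [[-3, 5], [-1, 1]].
Characteristic polynomial det(A - λI) = λ^2 + 2λ + 2 = 0.
Eigenvalues λ = -1 ± i (complex conjugate pair).
For λ=-1+i: an eigenvector is (2,1) - i(1,0) = (2 - i, 1).
A real fundamental pair from Re and Im of e^((-1+i)t)v: X_1 = e^(-t)(cos(t)·(2,1) + sin(t)·(1,0)), X_2 = e^(-t)(sin(t)·(2,1) - cos(t)·(1,0)).
General solution: C_1X_1 + C_2X_2.

p(t) = C_1e^(-t)sin(t) + 2C_1e^(-t)cos(t) + 2C_2e^(-t)sin(t) - C_2e^(-t)cos(t), q(t) = C_1e^(-t)cos(t) + C_2e^(-t)sin(t)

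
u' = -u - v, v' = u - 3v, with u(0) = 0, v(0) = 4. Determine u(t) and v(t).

Coefficient matrix A = [[-1, -1], [1, -3]].
Characteristic polynomial det(A - λI) = λ^2 + 4λ + 4 = 0.
Single eigenvalue λ = -2 with algebraic multiplicity 2.
Eigenvector v = (1,1); generalized eigenvector w with (A-λI)w=v is (-1,-2).
General solution: e^(-2t)[K_1·v + K_2·(t·v + w)].
Applying u(0)=0, v(0)=4 gives K_1=-4, K_2=-4.

u(t) = -4te^(-2t), v(t) = -4te^(-2t) + 4e^(-2t)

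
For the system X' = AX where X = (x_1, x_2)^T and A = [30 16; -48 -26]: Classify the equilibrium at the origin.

saddle

A = [[30,16],[-48,-26]]; det(A-λI) = λ^2 - 4λ - 12.
λ = -2, 6: opposite signs.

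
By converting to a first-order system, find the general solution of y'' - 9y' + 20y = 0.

y(t) = c_1e^(5t) + c_2e^(4t)

Let x_1 = y, x_2 = y'. Then x_1' = x_2 and x_2' = -20x_1 + 9x_2.
A = [[0,1],[-20,9]]; det(A-λI) = λ^2 - 9λ + 20.
Eigenvalues λ = 5, 4 with eigenvectors (1,5), (1,4).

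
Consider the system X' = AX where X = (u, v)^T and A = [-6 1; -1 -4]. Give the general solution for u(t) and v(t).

Coefficient matrix A = [[-6, 1], [-1, -4]].
Characteristic polynomial det(A - λI) = λ^2 + 10λ + 25 = 0.
Single eigenvalue λ = -5 with algebraic multiplicity 2.
Eigenvector v = (1,1); generalized eigenvector w with (A-λI)w=v is (-1,0).
General solution: e^(-5t)[K_1·v + K_2·(t·v + w)].

u(t) = K_1e^(-5t) + K_2te^(-5t) - K_2e^(-5t), v(t) = K_1e^(-5t) + K_2te^(-5t)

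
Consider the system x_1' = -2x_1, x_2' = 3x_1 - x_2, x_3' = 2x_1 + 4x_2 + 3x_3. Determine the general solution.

Coefficient matrix A = [[-2, 0, 0], [3, -1, 0], [2, 4, 3]].
det(A - λI) = 0 gives eigenvalues λ = -1, -2, 3.
For λ=-1: eigenvector (0,1,-1).
For λ=-2: eigenvector (1,-3,2).
For λ=3: eigenvector (0,0,1).
General solution: C_1e^(-t)(0,1,-1) + C_2e^(-2t)(1,-3,2) + C_3e^(3t)(0,0,1).

x_1(t) = C_2e^(-2t), x_2(t) = C_1e^(-t) - 3C_2e^(-2t), x_3(t) = -C_1e^(-t) + 2C_2e^(-2t) + C_3e^(3t)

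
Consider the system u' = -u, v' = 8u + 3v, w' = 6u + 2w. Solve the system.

Coefficient matrix A = [[-1, 0, 0], [8, 3, 0], [6, 0, 2]].
det(A - λI) = 0 gives eigenvalues λ = 2, 3, -1.
For λ=2: eigenvector (0,0,1).
For λ=3: eigenvector (0,1,0).
For λ=-1: eigenvector (1,-2,-2).
General solution: C_1e^(2t)(0,0,1) + C_2e^(3t)(0,1,0) + C_3e^(-t)(1,-2,-2).

u(t) = C_3e^(-t), v(t) = C_2e^(3t) - 2C_3e^(-t), w(t) = C_1e^(2t) - 2C_3e^(-t)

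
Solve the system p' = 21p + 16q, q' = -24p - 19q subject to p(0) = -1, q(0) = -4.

p(t) = -11e^(5t) + 10e^(-3t), q(t) = 11e^(5t) - 15e^(-3t)

Coefficient matrix A = [[21, 16], [-24, -19]].
Characteristic polynomial det(A - λI) = λ^2 - 2λ - 15 = 0.
Eigenvalues λ = -3, 5.
For λ=-3: (A-λI) row 1 is [24, 16], so an eigenvector is (2, -3).
For λ=5: (A-λI) row 1 is [16, 16], so an eigenvector is (1, -1).
General solution: K_1e^(-3t)(2,-3) + K_2e^(5t)(1,-1).
Applying p(0)=-1, q(0)=-4 gives K_1=5, K_2=-11.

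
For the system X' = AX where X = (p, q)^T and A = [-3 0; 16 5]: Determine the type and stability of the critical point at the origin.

saddle

A = [[-3,0],[16,5]]; det(A-λI) = λ^2 - 2λ - 15.
λ = 5, -3: opposite signs.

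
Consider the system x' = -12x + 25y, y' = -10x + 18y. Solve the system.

Coefficient matrix A = [[-12, 25], [-10, 18]].
Characteristic polynomial det(A - λI) = λ^2 - 6λ + 34 = 0.
Eigenvalues λ = 3 ± 5i (complex conjugate pair).
For λ=3+5i: an eigenvector is (-1,-1) - i(-2,-1) = (-1 + 2i, -1 + i).
A real fundamental pair from Re and Im of e^((3+5i)t)v: X_1 = e^(3t)(cos(5t)·(-1,-1) + sin(5t)·(-2,-1)), X_2 = e^(3t)(sin(5t)·(-1,-1) - cos(5t)·(-2,-1)).
General solution: C_1X_1 + C_2X_2.

x(t) = -2C_1e^(3t)sin(5t) - C_1e^(3t)cos(5t) - C_2e^(3t)sin(5t) + 2C_2e^(3t)cos(5t), y(t) = -C_1e^(3t)sin(5t) - C_1e^(3t)cos(5t) - C_2e^(3t)sin(5t) + C_2e^(3t)cos(5t)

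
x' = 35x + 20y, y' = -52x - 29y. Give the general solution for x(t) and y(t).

Coefficient matrix A = [[35, 20], [-52, -29]].
Characteristic polynomial det(A - λI) = λ^2 - 6λ + 25 = 0.
Eigenvalues λ = 3 ± 4i (complex conjugate pair).
For λ=3+4i: an eigenvector is (1,-2) - i(-2,3) = (1 + 2i, -2 - 3i).
A real fundamental pair from Re and Im of e^((3+4i)t)v: X_1 = e^(3t)(cos(4t)·(1,-2) + sin(4t)·(-2,3)), X_2 = e^(3t)(sin(4t)·(1,-2) - cos(4t)·(-2,3)).
General solution: C_1X_1 + C_2X_2.

x(t) = -2C_1e^(3t)sin(4t) + C_1e^(3t)cos(4t) + C_2e^(3t)sin(4t) + 2C_2e^(3t)cos(4t), y(t) = 3C_1e^(3t)sin(4t) - 2C_1e^(3t)cos(4t) - 2C_2e^(3t)sin(4t) - 3C_2e^(3t)cos(4t)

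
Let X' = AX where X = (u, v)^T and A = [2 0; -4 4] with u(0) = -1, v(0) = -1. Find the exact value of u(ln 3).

A = [[2,0],[-4,4]]; eigenvalues λ = 2, 4.
Eigenvectors: (1,2) for λ=2, (0,1) for λ=4.
From the initial condition, c_1 = -1, c_2 = 1.
u(ln 3) = (-1)(3^2)(1) + (1)(3^4)(0) = -9.

-9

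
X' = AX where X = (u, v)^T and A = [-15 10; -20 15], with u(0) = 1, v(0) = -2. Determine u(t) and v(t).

u(t) = -3e^(5t) + 4e^(-5t), v(t) = -6e^(5t) + 4e^(-5t)

Coefficient matrix A = [[-15, 10], [-20, 15]].
Characteristic polynomial det(A - λI) = λ^2 - 25 = 0.
Eigenvalues λ = 5, -5.
For λ=5: (A-λI) row 1 is [-20, 10], so an eigenvector is (1, 2).
For λ=-5: (A-λI) row 1 is [-10, 10], so an eigenvector is (-1, -1).
General solution: C_1e^(5t)(1,2) + C_2e^(-5t)(-1,-1).
Applying u(0)=1, v(0)=-2 gives C_1=-3, C_2=-4.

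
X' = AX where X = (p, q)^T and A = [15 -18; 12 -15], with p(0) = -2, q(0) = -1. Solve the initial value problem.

p(t) = -3e^(3t) + e^(-3t), q(t) = -2e^(3t) + e^(-3t)

Coefficient matrix A = [[15, -18], [12, -15]].
Characteristic polynomial det(A - λI) = λ^2 - 9 = 0.
Eigenvalues λ = 3, -3.
For λ=3: (A-λI) row 1 is [12, -18], so an eigenvector is (3, 2).
For λ=-3: (A-λI) row 1 is [18, -18], so an eigenvector is (1, 1).
General solution: K_1e^(3t)(3,2) + K_2e^(-3t)(1,1).
Applying p(0)=-2, q(0)=-1 gives K_1=-1, K_2=1.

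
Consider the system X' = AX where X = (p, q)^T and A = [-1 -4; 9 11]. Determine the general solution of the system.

p(t) = -2C_1e^(5t) - 2C_2te^(5t) + C_2e^(5t), q(t) = 3C_1e^(5t) + 3C_2te^(5t) - C_2e^(5t)

Coefficient matrix A = [[-1, -4], [9, 11]].
Characteristic polynomial det(A - λI) = λ^2 - 10λ + 25 = 0.
Single eigenvalue λ = 5 with algebraic multiplicity 2.
Eigenvector v = (-2,3); generalized eigenvector w with (A-λI)w=v is (1,-1).
General solution: e^(5t)[C_1·v + C_2·(t·v + w)].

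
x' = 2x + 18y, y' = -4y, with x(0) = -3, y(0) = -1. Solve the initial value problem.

x(t) = -6e^(2t) + 3e^(-4t), y(t) = -e^(-4t)

Coefficient matrix A = [[2, 18], [0, -4]].
Characteristic polynomial det(A - λI) = λ^2 + 2λ - 8 = 0.
Eigenvalues λ = -4, 2.
For λ=-4: (A-λI) row 1 is [6, 18], so an eigenvector is (-3, 1).
For λ=2: (A-λI) row 1 is [0, 18], so an eigenvector is (-1, 0).
General solution: c_1e^(-4t)(-3,1) + c_2e^(2t)(-1,0).
Applying x(0)=-3, y(0)=-1 gives c_1=-1, c_2=6.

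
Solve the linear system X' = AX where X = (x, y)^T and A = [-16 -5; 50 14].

Coefficient matrix A = [[-16, -5], [50, 14]].
Characteristic polynomial det(A - λI) = λ^2 + 2λ + 26 = 0.
Eigenvalues λ = -1 ± 5i (complex conjugate pair).
For λ=-1+5i: an eigenvector is (0,-1) - i(1,-3) = (0 - i, -1 + 3i).
A real fundamental pair from Re and Im of e^((-1+5i)t)v: X_1 = e^(-t)(cos(5t)·(0,-1) + sin(5t)·(1,-3)), X_2 = e^(-t)(sin(5t)·(0,-1) - cos(5t)·(1,-3)).
General solution: K_1X_1 + K_2X_2.

x(t) = K_1e^(-t)sin(5t) - K_2e^(-t)cos(5t), y(t) = -3K_1e^(-t)sin(5t) - K_1e^(-t)cos(5t) - K_2e^(-t)sin(5t) + 3K_2e^(-t)cos(5t)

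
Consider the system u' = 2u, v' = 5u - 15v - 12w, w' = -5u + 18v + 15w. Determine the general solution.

u(t) = K_3e^(2t), v(t) = -2K_1e^(3t) + K_2e^(-3t) + K_3e^(2t), w(t) = 3K_1e^(3t) - K_2e^(-3t) - K_3e^(2t)

Coefficient matrix A = [[2, 0, 0], [5, -15, -12], [-5, 18, 15]].
det(A - λI) = 0 gives eigenvalues λ = 3, -3, 2.
For λ=3: eigenvector (0,-2,3).
For λ=-3: eigenvector (0,1,-1).
For λ=2: eigenvector (1,1,-1).
General solution: K_1e^(3t)(0,-2,3) + K_2e^(-3t)(0,1,-1) + K_3e^(2t)(1,1,-1).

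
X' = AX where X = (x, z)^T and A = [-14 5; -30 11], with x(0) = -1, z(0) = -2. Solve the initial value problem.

x(t) = -e^(-4t), z(t) = -2e^(-4t)

Coefficient matrix A = [[-14, 5], [-30, 11]].
Characteristic polynomial det(A - λI) = λ^2 + 3λ - 4 = 0.
Eigenvalues λ = -4, 1.
For λ=-4: (A-λI) row 1 is [-10, 5], so an eigenvector is (-1, -2).
For λ=1: (A-λI) row 1 is [-15, 5], so an eigenvector is (-1, -3).
General solution: C_1e^(-4t)(-1,-2) + C_2e^(t)(-1,-3).
Applying x(0)=-1, z(0)=-2 gives C_1=1, C_2=0.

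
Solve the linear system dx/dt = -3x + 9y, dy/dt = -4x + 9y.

Coefficient matrix A = [[-3, 9], [-4, 9]].
Characteristic polynomial det(A - λI) = λ^2 - 6λ + 9 = 0.
Single eigenvalue λ = 3 with algebraic multiplicity 2.
Eigenvector v = (3,2); generalized eigenvector w with (A-λI)w=v is (1,1).
General solution: e^(3t)[C_1·v + C_2·(t·v + w)].

x(t) = 3C_1e^(3t) + 3C_2te^(3t) + C_2e^(3t), y(t) = 2C_1e^(3t) + 2C_2te^(3t) + C_2e^(3t)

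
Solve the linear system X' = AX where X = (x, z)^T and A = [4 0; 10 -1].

x(t) = -c_1e^(4t), z(t) = -2c_1e^(4t) - c_2e^(-t)

Coefficient matrix A = [[4, 0], [10, -1]].
Characteristic polynomial det(A - λI) = λ^2 - 3λ - 4 = 0.
Eigenvalues λ = 4, -1.
For λ=4: (A-λI) row 2 is [10, -5], so an eigenvector is (-1, -2).
For λ=-1: (A-λI) row 1 is [5, 0], so an eigenvector is (0, -1).
General solution: c_1e^(4t)(-1,-2) + c_2e^(-t)(0,-1).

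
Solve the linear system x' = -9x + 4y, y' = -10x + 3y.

Coefficient matrix A = [[-9, 4], [-10, 3]].
Characteristic polynomial det(A - λI) = λ^2 + 6λ + 13 = 0.
Eigenvalues λ = -3 ± 2i (complex conjugate pair).
For λ=-3+2i: an eigenvector is (1,2) - i(1,1) = (1 - i, 2 - i).
A real fundamental pair from Re and Im of e^((-3+2i)t)v: X_1 = e^(-3t)(cos(2t)·(1,2) + sin(2t)·(1,1)), X_2 = e^(-3t)(sin(2t)·(1,2) - cos(2t)·(1,1)).
General solution: K_1X_1 + K_2X_2.

x(t) = K_1e^(-3t)sin(2t) + K_1e^(-3t)cos(2t) + K_2e^(-3t)sin(2t) - K_2e^(-3t)cos(2t), y(t) = K_1e^(-3t)sin(2t) + 2K_1e^(-3t)cos(2t) + 2K_2e^(-3t)sin(2t) - K_2e^(-3t)cos(2t)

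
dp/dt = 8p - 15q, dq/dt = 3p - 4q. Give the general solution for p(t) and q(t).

Coefficient matrix A = [[8, -15], [3, -4]].
Characteristic polynomial det(A - λI) = λ^2 - 4λ + 13 = 0.
Eigenvalues λ = 2 ± 3i (complex conjugate pair).
For λ=2+3i: an eigenvector is (2,1) - i(-1,0) = (2 + i, 1).
A real fundamental pair from Re and Im of e^((2+3i)t)v: X_1 = e^(2t)(cos(3t)·(2,1) + sin(3t)·(-1,0)), X_2 = e^(2t)(sin(3t)·(2,1) - cos(3t)·(-1,0)).
General solution: K_1X_1 + K_2X_2.

p(t) = -K_1e^(2t)sin(3t) + 2K_1e^(2t)cos(3t) + 2K_2e^(2t)sin(3t) + K_2e^(2t)cos(3t), q(t) = K_1e^(2t)cos(3t) + K_2e^(2t)sin(3t)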